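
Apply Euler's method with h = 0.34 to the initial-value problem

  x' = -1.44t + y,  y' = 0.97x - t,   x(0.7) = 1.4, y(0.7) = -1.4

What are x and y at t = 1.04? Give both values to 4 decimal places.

Euler on (x,y): x_{n+1} = x_n + h·x', y_{n+1} = y_n + h·y'.
0.700000: (1.400000, -1.400000); f=(-2.408000, 0.658000) → (0.581280, -1.176280)
(x(1.04), y(1.04)) ≈ (0.5813, -1.1763)

0.5813, -1.1763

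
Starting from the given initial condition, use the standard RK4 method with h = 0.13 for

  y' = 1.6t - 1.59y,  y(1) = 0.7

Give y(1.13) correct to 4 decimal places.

RK4: k1 = f(t_n, y_n); k2 = f(t_n + h/2, y_n + (h/2)·k1); k3 = f(t_n + h/2, y_n + (h/2)·k2); k4 = f(t_n + h, y_n + h·k3); y_{n+1} = y_n + (h/6)·(k1 + 2k2 + 2k3 + k4).
t=1.000000, y=0.700000:
  k1 = f(1.000000, 0.700000) = 0.487000
  k2 = f(1.065000, 0.731655) = 0.540669
  k3 = f(1.065000, 0.735143) = 0.535122
  k4 = f(1.130000, 0.769566) = 0.584390
  y ← 0.700000 + (0.13/6)·(k1 + 2k2 + 2k3 + k4) = 0.769831
y(1.13) ≈ 0.7698

0.7698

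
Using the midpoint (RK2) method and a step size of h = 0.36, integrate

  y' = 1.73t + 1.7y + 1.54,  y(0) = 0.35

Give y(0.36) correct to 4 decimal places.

Midpoint: k1 = f(t_n, y_n); k2 = f(t_n + h/2, y_n + (h/2)·k1); y_{n+1} = y_n + h·k2.
t=0.000000, y=0.350000:
  k1 = f(0.000000, 0.350000) = 2.135000
  k2 = f(0.180000, 0.734300) = 3.099710
  y ← 0.350000 + 0.36·3.099710 = 1.465896
y(0.36) ≈ 1.4659

1.4659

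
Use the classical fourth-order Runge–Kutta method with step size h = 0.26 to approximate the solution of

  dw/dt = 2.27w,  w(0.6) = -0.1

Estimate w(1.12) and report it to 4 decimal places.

-0.3253

RK4: k1 = f(t_n, w_n); k2 = f(t_n + h/2, w_n + (h/2)·k1); k3 = f(t_n + h/2, w_n + (h/2)·k2); k4 = f(t_n + h, w_n + h·k3); w_{n+1} = w_n + (h/6)·(k1 + 2k2 + 2k3 + k4).
t=0.600000, w=-0.100000:
  k1 = f(0.600000, -0.100000) = -0.227000
  k2 = f(0.730000, -0.129510) = -0.293988
  k3 = f(0.730000, -0.138218) = -0.313756
  k4 = f(0.860000, -0.181577) = -0.412179
  w ← -0.100000 + (0.26/6)·(k1 + 2k2 + 2k3 + k4) = -0.180369
t=0.860000, w=-0.180369:
  k1 = f(0.860000, -0.180369) = -0.409437
  k2 = f(0.990000, -0.233596) = -0.530262
  k3 = f(0.990000, -0.249303) = -0.565918
  k4 = f(1.120000, -0.327507) = -0.743442
  w ← -0.180369 + (0.26/6)·(k1 + 2k2 + 2k3 + k4) = -0.325329
w(1.12) ≈ -0.3253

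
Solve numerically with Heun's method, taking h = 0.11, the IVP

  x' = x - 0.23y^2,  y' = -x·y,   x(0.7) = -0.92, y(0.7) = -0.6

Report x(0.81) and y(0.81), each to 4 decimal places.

Heun on (x,y): k1 = f(s_n, state_n); k2 = f(s_n + h, state_n + h·k1); state_{n+1} = state_n + (h/2)·(k1 + k2).
0.700000: (-0.920000, -0.600000)
  k1 = (-1.002800, -0.552000)
  predictor → (-1.030308, -0.660720)
  k2 = (-1.130715, -0.680745)
  → (-1.037343, -0.667801)
(x(0.81), y(0.81)) ≈ (-1.0373, -0.6678)

-1.0373, -0.6678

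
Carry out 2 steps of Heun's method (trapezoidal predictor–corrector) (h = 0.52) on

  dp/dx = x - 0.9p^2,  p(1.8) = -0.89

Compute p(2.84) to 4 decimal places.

0.9883

Heun: k1 = f(x_n, p_n); k2 = f(x_n + h, p_n + h·k1); p_{n+1} = p_n + (h/2)·(k1 + k2).
x=1.800000, p=-0.890000:
  k1 = f(1.800000, -0.890000) = 1.087110
  k2 = f(2.320000, -0.324703) = 2.225111
  p ← -0.890000 + (0.52/2)·(1.087110 + 2.225111) = -0.028822
x=2.320000, p=-0.028822:
  k1 = f(2.320000, -0.028822) = 2.319252
  k2 = f(2.840000, 1.177189) = 1.592804
  p ← -0.028822 + (0.52/2)·(2.319252 + 1.592804) = 0.988312
p(2.84) ≈ 0.9883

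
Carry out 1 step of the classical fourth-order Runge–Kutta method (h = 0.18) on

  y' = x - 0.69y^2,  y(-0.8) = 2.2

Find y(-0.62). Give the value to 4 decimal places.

1.6261

RK4: k1 = f(x_n, y_n); k2 = f(x_n + h/2, y_n + (h/2)·k1); k3 = f(x_n + h/2, y_n + (h/2)·k2); k4 = f(x_n + h, y_n + h·k3); y_{n+1} = y_n + (h/6)·(k1 + 2k2 + 2k3 + k4).
x=-0.800000, y=2.200000:
  k1 = f(-0.800000, 2.200000) = -4.139600
  k2 = f(-0.710000, 1.827436) = -3.014270
  k3 = f(-0.710000, 1.928716) = -3.276761
  k4 = f(-0.620000, 1.610183) = -2.408955
  y ← 2.200000 + (0.18/6)·(k1 + 2k2 + 2k3 + k4) = 1.626081
y(-0.62) ≈ 1.6261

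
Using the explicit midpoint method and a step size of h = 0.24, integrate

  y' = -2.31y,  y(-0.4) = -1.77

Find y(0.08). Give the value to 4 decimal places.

Midpoint: k1 = f(t_n, y_n); k2 = f(t_n + h/2, y_n + (h/2)·k1); y_{n+1} = y_n + h·k2.
t=-0.400000, y=-1.770000:
  k1 = f(-0.400000, -1.770000) = 4.088700
  k2 = f(-0.280000, -1.279356) = 2.955312
  y ← -1.770000 + 0.24·2.955312 = -1.060725
t=-0.160000, y=-1.060725:
  k1 = f(-0.160000, -1.060725) = 2.450275
  k2 = f(-0.040000, -0.766692) = 1.771059
  y ← -1.060725 + 0.24·1.771059 = -0.635671
y(0.08) ≈ -0.6357

-0.6357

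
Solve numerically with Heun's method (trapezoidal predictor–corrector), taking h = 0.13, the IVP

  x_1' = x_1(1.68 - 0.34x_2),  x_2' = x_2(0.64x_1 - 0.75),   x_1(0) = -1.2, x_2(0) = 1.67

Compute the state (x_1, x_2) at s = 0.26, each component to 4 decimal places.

-1.6447, 1.0933

Heun on (x_1,x_2): k1 = f(s_n, state_n); k2 = f(s_n + h, state_n + h·k1); state_{n+1} = state_n + (h/2)·(k1 + k2).
0.000000: (-1.200000, 1.670000)
  k1 = (-1.334640, -2.535060)
  predictor → (-1.373503, 1.340442)
  k2 = (-1.681511, -2.183637)
  → (-1.396050, 1.363285)
0.130000: (-1.396050, 1.363285)
  k1 = (-1.698271, -2.240520)
  predictor → (-1.616825, 1.072017)
  k2 = (-2.126956, -1.913302)
  → (-1.644690, 1.093286)
(x_1(0.26), x_2(0.26)) ≈ (-1.6447, 1.0933)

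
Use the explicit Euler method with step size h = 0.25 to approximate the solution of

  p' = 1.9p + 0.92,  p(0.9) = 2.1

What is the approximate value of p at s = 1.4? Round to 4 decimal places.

Euler: p_{n+1} = p_n + h·f(s_n, p_n).
s=0.900000, p=2.100000: f=4.910000 → p ← 2.100000 + 0.25·4.910000 = 3.327500
s=1.150000, p=3.327500: f=7.242250 → p ← 3.327500 + 0.25·7.242250 = 5.138063
p(1.4) ≈ 5.1381

5.1381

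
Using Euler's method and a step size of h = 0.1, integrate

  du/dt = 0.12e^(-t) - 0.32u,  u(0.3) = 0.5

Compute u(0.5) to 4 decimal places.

Euler: u_{n+1} = u_n + h·f(t_n, u_n).
t=0.300000, u=0.500000: f=-0.071102 → u ← 0.500000 + 0.1·(-0.071102) = 0.492890
t=0.400000, u=0.492890: f=-0.077286 → u ← 0.492890 + 0.1·(-0.077286) = 0.485161
u(0.5) ≈ 0.4852

0.4852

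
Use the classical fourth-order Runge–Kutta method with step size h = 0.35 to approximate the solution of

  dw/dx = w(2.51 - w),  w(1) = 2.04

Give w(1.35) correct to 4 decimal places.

RK4: k1 = f(x_n, w_n); k2 = f(x_n + h/2, w_n + (h/2)·k1); k3 = f(x_n + h/2, w_n + (h/2)·k2); k4 = f(x_n + h, w_n + h·k3); w_{n+1} = w_n + (h/6)·(k1 + 2k2 + 2k3 + k4).
x=1.000000, w=2.040000:
  k1 = f(1.000000, 2.040000) = 0.958800
  k2 = f(1.175000, 2.207790) = 0.667216
  k3 = f(1.175000, 2.156763) = 0.761849
  k4 = f(1.350000, 2.306647) = 0.469063
  w ← 2.040000 + (0.35/6)·(k1 + 2k2 + 2k3 + k4) = 2.290016
w(1.35) ≈ 2.2900

2.2900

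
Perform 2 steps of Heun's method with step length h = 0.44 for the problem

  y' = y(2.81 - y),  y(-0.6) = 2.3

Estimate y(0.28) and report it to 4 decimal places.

Heun: k1 = f(s_n, y_n); k2 = f(s_n + h, y_n + h·k1); y_{n+1} = y_n + (h/2)·(k1 + k2).
s=-0.600000, y=2.300000:
  k1 = f(-0.600000, 2.300000) = 1.173000
  k2 = f(-0.160000, 2.816120) = -0.017235
  y ← 2.300000 + (0.44/2)·(1.173000 + (-0.017235)) = 2.554268
s=-0.160000, y=2.554268:
  k1 = f(-0.160000, 2.554268) = 0.653207
  k2 = f(0.280000, 2.841680) = -0.090023
  y ← 2.554268 + (0.44/2)·(0.653207 + (-0.090023)) = 2.678169
y(0.28) ≈ 2.6782

2.6782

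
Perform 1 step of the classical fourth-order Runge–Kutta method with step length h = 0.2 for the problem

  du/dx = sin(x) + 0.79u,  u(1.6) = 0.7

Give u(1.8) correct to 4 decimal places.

1.0344

RK4: k1 = f(x_n, u_n); k2 = f(x_n + h/2, u_n + (h/2)·k1); k3 = f(x_n + h/2, u_n + (h/2)·k2); k4 = f(x_n + h, u_n + h·k3); u_{n+1} = u_n + (h/6)·(k1 + 2k2 + 2k3 + k4).
x=1.600000, u=0.700000:
  k1 = f(1.600000, 0.700000) = 1.552574
  k2 = f(1.700000, 0.855257) = 1.667318
  k3 = f(1.700000, 0.866732) = 1.676383
  k4 = f(1.800000, 1.035277) = 1.791716
  u ← 0.700000 + (0.2/6)·(k1 + 2k2 + 2k3 + k4) = 1.034390
u(1.8) ≈ 1.0344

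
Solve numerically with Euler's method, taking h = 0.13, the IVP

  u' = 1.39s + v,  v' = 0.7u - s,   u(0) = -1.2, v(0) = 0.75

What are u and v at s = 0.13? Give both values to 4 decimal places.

-1.1025, 0.6408

Euler on (u,v): u_{n+1} = u_n + h·u', v_{n+1} = v_n + h·v'.
0.000000: (-1.200000, 0.750000); f=(0.750000, -0.840000) → (-1.102500, 0.640800)
(u(0.13), v(0.13)) ≈ (-1.1025, 0.6408)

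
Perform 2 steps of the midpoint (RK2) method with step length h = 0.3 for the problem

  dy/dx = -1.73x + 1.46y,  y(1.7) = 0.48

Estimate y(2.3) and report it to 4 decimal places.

-1.9830

Midpoint: k1 = f(x_n, y_n); k2 = f(x_n + h/2, y_n + (h/2)·k1); y_{n+1} = y_n + h·k2.
x=1.700000, y=0.480000:
  k1 = f(1.700000, 0.480000) = -2.240200
  k2 = f(1.850000, 0.143970) = -2.990304
  y ← 0.480000 + 0.3·(-2.990304) = -0.417091
x=2.000000, y=-0.417091:
  k1 = f(2.000000, -0.417091) = -4.068953
  k2 = f(2.150000, -1.027434) = -5.219554
  y ← -0.417091 + 0.3·(-5.219554) = -1.982957
y(2.3) ≈ -1.9830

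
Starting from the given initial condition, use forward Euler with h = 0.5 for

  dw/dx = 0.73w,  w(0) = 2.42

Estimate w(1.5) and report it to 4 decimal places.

Euler: w_{n+1} = w_n + h·f(x_n, w_n).
x=0.000000, w=2.420000: f=1.766600 → w ← 2.420000 + 0.5·1.766600 = 3.303300
x=0.500000, w=3.303300: f=2.411409 → w ← 3.303300 + 0.5·2.411409 = 4.509004
x=1.000000, w=4.509004: f=3.291573 → w ← 4.509004 + 0.5·3.291573 = 6.154791
w(1.5) ≈ 6.1548

6.1548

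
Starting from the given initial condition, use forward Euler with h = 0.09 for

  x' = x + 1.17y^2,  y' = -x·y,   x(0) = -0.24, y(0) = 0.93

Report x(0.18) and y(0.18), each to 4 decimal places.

Euler on (x,y): x_{n+1} = x_n + h·x', y_{n+1} = y_n + h·y'.
0.000000: (-0.240000, 0.930000); f=(0.771933, 0.223200) → (-0.170526, 0.950088)
0.090000: (-0.170526, 0.950088); f=(0.885595, 0.162015) → (-0.090823, 0.964669)
(x(0.18), y(0.18)) ≈ (-0.0908, 0.9647)

-0.0908, 0.9647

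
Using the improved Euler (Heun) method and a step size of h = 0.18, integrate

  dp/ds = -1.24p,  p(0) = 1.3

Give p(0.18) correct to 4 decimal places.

1.0422

Heun: k1 = f(s_n, p_n); k2 = f(s_n + h, p_n + h·k1); p_{n+1} = p_n + (h/2)·(k1 + k2).
s=0.000000, p=1.300000:
  k1 = f(0.000000, 1.300000) = -1.612000
  k2 = f(0.180000, 1.009840) = -1.252202
  p ← 1.300000 + (0.18/2)·(-1.612000 + (-1.252202)) = 1.042222
p(0.18) ≈ 1.0422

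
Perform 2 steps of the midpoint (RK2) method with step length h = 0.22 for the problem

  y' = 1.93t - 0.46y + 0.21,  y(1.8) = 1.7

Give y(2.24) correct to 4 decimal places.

Midpoint: k1 = f(t_n, y_n); k2 = f(t_n + h/2, y_n + (h/2)·k1); y_{n+1} = y_n + h·k2.
t=1.800000, y=1.700000:
  k1 = f(1.800000, 1.700000) = 2.902000
  k2 = f(1.910000, 2.019220) = 2.967459
  y ← 1.700000 + 0.22·2.967459 = 2.352841
t=2.020000, y=2.352841:
  k1 = f(2.020000, 2.352841) = 3.026293
  k2 = f(2.130000, 2.685733) = 3.085463
  y ← 2.352841 + 0.22·3.085463 = 3.031643
y(2.24) ≈ 3.0316

3.0316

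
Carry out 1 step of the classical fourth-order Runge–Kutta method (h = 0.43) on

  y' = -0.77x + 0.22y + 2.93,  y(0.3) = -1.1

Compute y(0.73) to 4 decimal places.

RK4: k1 = f(x_n, y_n); k2 = f(x_n + h/2, y_n + (h/2)·k1); k3 = f(x_n + h/2, y_n + (h/2)·k2); k4 = f(x_n + h, y_n + h·k3); y_{n+1} = y_n + (h/6)·(k1 + 2k2 + 2k3 + k4).
x=0.300000, y=-1.100000:
  k1 = f(0.300000, -1.100000) = 2.457000
  k2 = f(0.515000, -0.571745) = 2.407666
  k3 = f(0.515000, -0.582352) = 2.405333
  k4 = f(0.730000, -0.065707) = 2.353444
  y ← -1.100000 + (0.43/6)·(k1 + 2k2 + 2k3 + k4) = -0.065388
y(0.73) ≈ -0.0654

-0.0654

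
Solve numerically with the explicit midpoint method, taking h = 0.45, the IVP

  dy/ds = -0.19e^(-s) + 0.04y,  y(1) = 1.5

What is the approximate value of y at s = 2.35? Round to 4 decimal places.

1.5301

Midpoint: k1 = f(s_n, y_n); k2 = f(s_n + h/2, y_n + (h/2)·k1); y_{n+1} = y_n + h·k2.
s=1.000000, y=1.500000:
  k1 = f(1.000000, 1.500000) = -0.009897
  k2 = f(1.225000, 1.497773) = 0.004097
  y ← 1.500000 + 0.45·0.004097 = 1.501844
s=1.450000, y=1.501844:
  k1 = f(1.450000, 1.501844) = 0.015505
  k2 = f(1.675000, 1.505332) = 0.024625
  y ← 1.501844 + 0.45·0.024625 = 1.512925
s=1.900000, y=1.512925:
  k1 = f(1.900000, 1.512925) = 0.032099
  k2 = f(2.125000, 1.520147) = 0.038114
  y ← 1.512925 + 0.45·0.038114 = 1.530076
y(2.35) ≈ 1.5301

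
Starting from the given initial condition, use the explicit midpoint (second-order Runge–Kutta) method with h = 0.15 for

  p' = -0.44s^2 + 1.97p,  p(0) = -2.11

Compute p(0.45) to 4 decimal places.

-5.0829

Midpoint: k1 = f(s_n, p_n); k2 = f(s_n + h/2, p_n + (h/2)·k1); p_{n+1} = p_n + h·k2.
s=0.000000, p=-2.110000:
  k1 = f(0.000000, -2.110000) = -4.156700
  k2 = f(0.075000, -2.421752) = -4.773327
  p ← -2.110000 + 0.15·(-4.773327) = -2.825999
s=0.150000, p=-2.825999:
  k1 = f(0.150000, -2.825999) = -5.577118
  k2 = f(0.225000, -3.244283) = -6.413512
  p ← -2.825999 + 0.15·(-6.413512) = -3.788026
s=0.300000, p=-3.788026:
  k1 = f(0.300000, -3.788026) = -7.502011
  k2 = f(0.375000, -4.350677) = -8.632708
  p ← -3.788026 + 0.15·(-8.632708) = -5.082932
p(0.45) ≈ -5.0829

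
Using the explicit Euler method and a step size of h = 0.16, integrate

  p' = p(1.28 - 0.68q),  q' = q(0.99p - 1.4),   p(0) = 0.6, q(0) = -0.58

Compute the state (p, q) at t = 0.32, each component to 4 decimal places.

0.9584, -0.4529

Euler on (p,q): p_{n+1} = p_n + h·p', q_{n+1} = q_n + h·q'.
0.000000: (0.600000, -0.580000); f=(1.004640, 0.467480) → (0.760742, -0.505203)
0.160000: (0.760742, -0.505203); f=(1.235094, 0.326798) → (0.958357, -0.452915)
(p(0.32), q(0.32)) ≈ (0.9584, -0.4529)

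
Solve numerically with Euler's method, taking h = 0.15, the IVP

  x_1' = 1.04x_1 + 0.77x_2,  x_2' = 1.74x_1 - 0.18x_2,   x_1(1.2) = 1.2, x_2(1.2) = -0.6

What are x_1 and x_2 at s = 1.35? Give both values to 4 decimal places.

1.3179, -0.2706

Euler on (x_1,x_2): x_1_{n+1} = x_1_n + h·x_1', x_2_{n+1} = x_2_n + h·x_2'.
1.200000: (1.200000, -0.600000); f=(0.786000, 2.196000) → (1.317900, -0.270600)
(x_1(1.35), x_2(1.35)) ≈ (1.3179, -0.2706)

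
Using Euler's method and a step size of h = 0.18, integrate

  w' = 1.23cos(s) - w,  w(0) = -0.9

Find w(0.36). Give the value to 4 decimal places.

Euler: w_{n+1} = w_n + h·f(s_n, w_n).
s=0.000000, w=-0.900000: f=2.130000 → w ← -0.900000 + 0.18·2.130000 = -0.516600
s=0.180000, w=-0.516600: f=1.726728 → w ← -0.516600 + 0.18·1.726728 = -0.205789
w(0.36) ≈ -0.2058

-0.2058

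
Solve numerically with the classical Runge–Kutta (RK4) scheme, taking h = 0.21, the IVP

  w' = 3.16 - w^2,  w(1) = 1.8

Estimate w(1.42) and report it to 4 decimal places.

1.7827

RK4: k1 = f(t_n, w_n); k2 = f(t_n + h/2, w_n + (h/2)·k1); k3 = f(t_n + h/2, w_n + (h/2)·k2); k4 = f(t_n + h, w_n + h·k3); w_{n+1} = w_n + (h/6)·(k1 + 2k2 + 2k3 + k4).
t=1.000000, w=1.800000:
  k1 = f(1.000000, 1.800000) = -0.080000
  k2 = f(1.105000, 1.791600) = -0.049831
  k3 = f(1.105000, 1.794768) = -0.061191
  k4 = f(1.210000, 1.787150) = -0.033904
  w ← 1.800000 + (0.21/6)·(k1 + 2k2 + 2k3 + k4) = 1.788242
t=1.210000, w=1.788242:
  k1 = f(1.210000, 1.788242) = -0.037809
  k2 = f(1.315000, 1.784272) = -0.023626
  k3 = f(1.315000, 1.785761) = -0.028943
  k4 = f(1.420000, 1.782164) = -0.016108
  w ← 1.788242 + (0.21/6)·(k1 + 2k2 + 2k3 + k4) = 1.782675
w(1.42) ≈ 1.7827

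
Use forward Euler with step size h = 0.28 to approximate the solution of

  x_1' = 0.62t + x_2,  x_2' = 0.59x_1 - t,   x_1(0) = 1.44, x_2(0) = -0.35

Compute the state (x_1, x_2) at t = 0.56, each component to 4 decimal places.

1.3592, 0.0312

Euler on (x_1,x_2): x_1_{n+1} = x_1_n + h·x_1', x_2_{n+1} = x_2_n + h·x_2'.
0.000000: (1.440000, -0.350000); f=(-0.350000, 0.849600) → (1.342000, -0.112112)
0.280000: (1.342000, -0.112112); f=(0.061488, 0.511780) → (1.359217, 0.031186)
(x_1(0.56), x_2(0.56)) ≈ (1.3592, 0.0312)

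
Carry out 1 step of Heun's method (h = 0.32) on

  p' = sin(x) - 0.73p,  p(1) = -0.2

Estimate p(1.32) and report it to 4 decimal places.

0.0994

Heun: k1 = f(x_n, p_n); k2 = f(x_n + h, p_n + h·k1); p_{n+1} = p_n + (h/2)·(k1 + k2).
x=1.000000, p=-0.200000:
  k1 = f(1.000000, -0.200000) = 0.987471
  k2 = f(1.320000, 0.115991) = 0.884042
  p ← -0.200000 + (0.32/2)·(0.987471 + 0.884042) = 0.099442
p(1.32) ≈ 0.0994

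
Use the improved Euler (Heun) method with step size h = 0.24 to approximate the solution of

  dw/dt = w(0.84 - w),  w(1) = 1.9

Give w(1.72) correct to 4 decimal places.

Heun: k1 = f(t_n, w_n); k2 = f(t_n + h, w_n + h·k1); w_{n+1} = w_n + (h/2)·(k1 + k2).
t=1.000000, w=1.900000:
  k1 = f(1.000000, 1.900000) = -2.014000
  k2 = f(1.240000, 1.416640) = -0.816891
  w ← 1.900000 + (0.24/2)·(-2.014000 + (-0.816891)) = 1.560293
t=1.240000, w=1.560293:
  k1 = f(1.240000, 1.560293) = -1.123868
  k2 = f(1.480000, 1.290565) = -0.581483
  w ← 1.560293 + (0.24/2)·(-1.123868 + (-0.581483)) = 1.355651
t=1.480000, w=1.355651:
  k1 = f(1.480000, 1.355651) = -0.699043
  k2 = f(1.720000, 1.187881) = -0.413241
  w ← 1.355651 + (0.24/2)·(-0.699043 + (-0.413241)) = 1.222177
w(1.72) ≈ 1.2222

1.2222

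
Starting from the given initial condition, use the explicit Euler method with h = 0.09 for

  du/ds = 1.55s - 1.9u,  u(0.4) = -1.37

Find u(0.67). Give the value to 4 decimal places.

-0.6046

Euler: u_{n+1} = u_n + h·f(s_n, u_n).
s=0.400000, u=-1.370000: f=3.223000 → u ← -1.370000 + 0.09·3.223000 = -1.079930
s=0.490000, u=-1.079930: f=2.811367 → u ← -1.079930 + 0.09·2.811367 = -0.826907
s=0.580000, u=-0.826907: f=2.470123 → u ← -0.826907 + 0.09·2.470123 = -0.604596
u(0.67) ≈ -0.6046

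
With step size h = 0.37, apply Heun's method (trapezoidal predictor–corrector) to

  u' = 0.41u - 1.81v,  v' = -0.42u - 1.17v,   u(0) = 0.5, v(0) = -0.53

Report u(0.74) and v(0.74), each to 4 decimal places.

1.3650, -0.4388

Heun on (u,v): k1 = f(t_n, state_n); k2 = f(t_n + h, state_n + h·k1); state_{n+1} = state_n + (h/2)·(k1 + k2).
0.000000: (0.500000, -0.530000)
  k1 = (1.164300, 0.410100)
  predictor → (0.930791, -0.378263)
  k2 = (1.066280, 0.051635)
  → (0.912657, -0.444579)
0.370000: (0.912657, -0.444579)
  k1 = (1.178877, 0.136841)
  predictor → (1.348842, -0.393948)
  k2 = (1.266070, -0.105595)
  → (1.364973, -0.438798)
(u(0.74), v(0.74)) ≈ (1.3650, -0.4388)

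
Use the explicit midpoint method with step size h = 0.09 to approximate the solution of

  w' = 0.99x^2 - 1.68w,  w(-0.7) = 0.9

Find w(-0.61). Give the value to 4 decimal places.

Midpoint: k1 = f(x_n, w_n); k2 = f(x_n + h/2, w_n + (h/2)·k1); w_{n+1} = w_n + h·k2.
x=-0.700000, w=0.900000:
  k1 = f(-0.700000, 0.900000) = -1.026900
  k2 = f(-0.655000, 0.853789) = -1.009632
  w ← 0.900000 + 0.09·(-1.009632) = 0.809133
w(-0.61) ≈ 0.8091

0.8091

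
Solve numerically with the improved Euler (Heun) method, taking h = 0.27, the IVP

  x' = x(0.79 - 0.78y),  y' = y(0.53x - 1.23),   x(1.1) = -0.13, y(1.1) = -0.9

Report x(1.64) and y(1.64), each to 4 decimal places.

-0.2570, -0.4479

Heun on (x,y): k1 = f(s_n, state_n); k2 = f(s_n + h, state_n + h·k1); state_{n+1} = state_n + (h/2)·(k1 + k2).
1.100000: (-0.130000, -0.900000)
  k1 = (-0.193960, 1.169010)
  predictor → (-0.182369, -0.584367)
  k2 = (-0.227197, 0.775254)
  → (-0.186856, -0.637524)
1.370000: (-0.186856, -0.637524)
  k1 = (-0.240534, 0.847291)
  predictor → (-0.251800, -0.408756)
  k2 = (-0.279204, 0.557320)
  → (-0.257021, -0.447902)
(x(1.64), y(1.64)) ≈ (-0.2570, -0.4479)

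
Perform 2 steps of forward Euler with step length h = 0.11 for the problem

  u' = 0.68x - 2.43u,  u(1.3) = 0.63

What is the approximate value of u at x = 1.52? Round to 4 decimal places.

0.5149

Euler: u_{n+1} = u_n + h·f(x_n, u_n).
x=1.300000, u=0.630000: f=-0.646900 → u ← 0.630000 + 0.11·(-0.646900) = 0.558841
x=1.410000, u=0.558841: f=-0.399184 → u ← 0.558841 + 0.11·(-0.399184) = 0.514931
u(1.52) ≈ 0.5149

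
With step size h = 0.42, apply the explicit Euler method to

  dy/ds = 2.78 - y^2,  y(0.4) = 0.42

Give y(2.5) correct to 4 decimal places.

Euler: y_{n+1} = y_n + h·f(s_n, y_n).
s=0.400000, y=0.420000: f=2.603600 → y ← 0.420000 + 0.42·2.603600 = 1.513512
s=0.820000, y=1.513512: f=0.489281 → y ← 1.513512 + 0.42·0.489281 = 1.719010
s=1.240000, y=1.719010: f=-0.174996 → y ← 1.719010 + 0.42·(-0.174996) = 1.645512
s=1.660000, y=1.645512: f=0.072291 → y ← 1.645512 + 0.42·0.072291 = 1.675874
s=2.080000, y=1.675874: f=-0.028554 → y ← 1.675874 + 0.42·(-0.028554) = 1.663881
y(2.5) ≈ 1.6639

1.6639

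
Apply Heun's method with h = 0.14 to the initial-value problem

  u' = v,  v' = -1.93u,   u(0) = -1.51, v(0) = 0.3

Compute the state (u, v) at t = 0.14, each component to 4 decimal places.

Heun on (u,v): k1 = f(t_n, state_n); k2 = f(t_n + h, state_n + h·k1); state_{n+1} = state_n + (h/2)·(k1 + k2).
0.000000: (-1.510000, 0.300000)
  k1 = (0.300000, 2.914300)
  predictor → (-1.468000, 0.708002)
  k2 = (0.708002, 2.833240)
  → (-1.439440, 0.702328)
(u(0.14), v(0.14)) ≈ (-1.4394, 0.7023)

-1.4394, 0.7023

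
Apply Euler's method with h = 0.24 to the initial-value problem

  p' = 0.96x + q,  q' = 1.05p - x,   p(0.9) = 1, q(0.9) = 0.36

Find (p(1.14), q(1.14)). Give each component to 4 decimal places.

Euler on (p,q): p_{n+1} = p_n + h·p', q_{n+1} = q_n + h·q'.
0.900000: (1.000000, 0.360000); f=(1.224000, 0.150000) → (1.293760, 0.396000)
(p(1.14), q(1.14)) ≈ (1.2938, 0.3960)

1.2938, 0.3960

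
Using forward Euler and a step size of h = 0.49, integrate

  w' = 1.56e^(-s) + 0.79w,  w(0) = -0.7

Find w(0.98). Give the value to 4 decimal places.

0.1818

Euler: w_{n+1} = w_n + h·f(s_n, w_n).
s=0.000000, w=-0.700000: f=1.007000 → w ← -0.700000 + 0.49·1.007000 = -0.206570
s=0.490000, w=-0.206570: f=0.792507 → w ← -0.206570 + 0.49·0.792507 = 0.181758
w(0.98) ≈ 0.1818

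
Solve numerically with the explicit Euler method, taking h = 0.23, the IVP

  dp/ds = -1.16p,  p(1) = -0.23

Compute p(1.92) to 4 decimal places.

Euler: p_{n+1} = p_n + h·f(s_n, p_n).
s=1.000000, p=-0.230000: f=0.266800 → p ← -0.230000 + 0.23·0.266800 = -0.168636
s=1.230000, p=-0.168636: f=0.195618 → p ← -0.168636 + 0.23·0.195618 = -0.123644
s=1.460000, p=-0.123644: f=0.143427 → p ← -0.123644 + 0.23·0.143427 = -0.090656
s=1.690000, p=-0.090656: f=0.105161 → p ← -0.090656 + 0.23·0.105161 = -0.066469
p(1.92) ≈ -0.0665

-0.0665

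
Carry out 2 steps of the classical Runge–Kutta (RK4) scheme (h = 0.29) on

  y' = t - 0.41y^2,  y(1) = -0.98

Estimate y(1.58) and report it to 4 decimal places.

-0.3614

RK4: k1 = f(t_n, y_n); k2 = f(t_n + h/2, y_n + (h/2)·k1); k3 = f(t_n + h/2, y_n + (h/2)·k2); k4 = f(t_n + h, y_n + h·k3); y_{n+1} = y_n + (h/6)·(k1 + 2k2 + 2k3 + k4).
t=1.000000, y=-0.980000:
  k1 = f(1.000000, -0.980000) = 0.606236
  k2 = f(1.145000, -0.892096) = 0.818708
  k3 = f(1.145000, -0.861287) = 0.840855
  k4 = f(1.290000, -0.736152) = 1.067813
  y ← -0.980000 + (0.29/6)·(k1 + 2k2 + 2k3 + k4) = -0.738663
t=1.290000, y=-0.738663:
  k1 = f(1.290000, -0.738663) = 1.066294
  k2 = f(1.435000, -0.584051) = 1.295143
  k3 = f(1.435000, -0.550867) = 1.310583
  k4 = f(1.580000, -0.358594) = 1.527278
  y ← -0.738663 + (0.29/6)·(k1 + 2k2 + 2k3 + k4) = -0.361420
y(1.58) ≈ -0.3614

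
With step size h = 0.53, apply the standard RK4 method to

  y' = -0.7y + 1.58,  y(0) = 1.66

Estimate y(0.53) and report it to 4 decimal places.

1.8451

RK4: k1 = f(t_n, y_n); k2 = f(t_n + h/2, y_n + (h/2)·k1); k3 = f(t_n + h/2, y_n + (h/2)·k2); k4 = f(t_n + h, y_n + h·k3); y_{n+1} = y_n + (h/6)·(k1 + 2k2 + 2k3 + k4).
t=0.000000, y=1.660000:
  k1 = f(0.000000, 1.660000) = 0.418000
  k2 = f(0.265000, 1.770770) = 0.340461
  k3 = f(0.265000, 1.750222) = 0.354844
  k4 = f(0.530000, 1.848068) = 0.286353
  y ← 1.660000 + (0.53/6)·(k1 + 2k2 + 2k3 + k4) = 1.845055
y(0.53) ≈ 1.8451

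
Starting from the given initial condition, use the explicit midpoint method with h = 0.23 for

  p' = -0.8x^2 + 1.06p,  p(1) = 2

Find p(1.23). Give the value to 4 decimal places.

2.2959

Midpoint: k1 = f(x_n, p_n); k2 = f(x_n + h/2, p_n + (h/2)·k1); p_{n+1} = p_n + h·k2.
x=1.000000, p=2.000000:
  k1 = f(1.000000, 2.000000) = 1.320000
  k2 = f(1.115000, 2.151800) = 1.286328
  p ← 2.000000 + 0.23·1.286328 = 2.295855
p(1.23) ≈ 2.2959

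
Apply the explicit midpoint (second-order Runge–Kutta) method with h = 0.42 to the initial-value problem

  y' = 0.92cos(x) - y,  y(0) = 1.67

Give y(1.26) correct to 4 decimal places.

0.9280

Midpoint: k1 = f(x_n, y_n); k2 = f(x_n + h/2, y_n + (h/2)·k1); y_{n+1} = y_n + h·k2.
x=0.000000, y=1.670000:
  k1 = f(0.000000, 1.670000) = -0.750000
  k2 = f(0.210000, 1.512500) = -0.612712
  y ← 1.670000 + 0.42·(-0.612712) = 1.412661
x=0.420000, y=1.412661:
  k1 = f(0.420000, 1.412661) = -0.572619
  k2 = f(0.630000, 1.292411) = -0.549026
  y ← 1.412661 + 0.42·(-0.549026) = 1.182070
x=0.840000, y=1.182070:
  k1 = f(0.840000, 1.182070) = -0.568005
  k2 = f(1.050000, 1.062789) = -0.605024
  y ← 1.182070 + 0.42·(-0.605024) = 0.927960
y(1.26) ≈ 0.9280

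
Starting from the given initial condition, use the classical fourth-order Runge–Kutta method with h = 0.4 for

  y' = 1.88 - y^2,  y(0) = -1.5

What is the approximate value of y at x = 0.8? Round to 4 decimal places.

RK4: k1 = f(x_n, y_n); k2 = f(x_n + h/2, y_n + (h/2)·k1); k3 = f(x_n + h/2, y_n + (h/2)·k2); k4 = f(x_n + h, y_n + h·k3); y_{n+1} = y_n + (h/6)·(k1 + 2k2 + 2k3 + k4).
x=0.000000, y=-1.500000:
  k1 = f(0.000000, -1.500000) = -0.370000
  k2 = f(0.200000, -1.574000) = -0.597476
  k3 = f(0.200000, -1.619495) = -0.742765
  k4 = f(0.400000, -1.797106) = -1.349590
  y ← -1.500000 + (0.4/6)·(k1 + 2k2 + 2k3 + k4) = -1.793338
x=0.400000, y=-1.793338:
  k1 = f(0.400000, -1.793338) = -1.336061
  k2 = f(0.600000, -2.060550) = -2.365868
  k3 = f(0.600000, -2.266512) = -3.257075
  k4 = f(0.800000, -3.096168) = -7.706256
  y ← -1.793338 + (0.4/6)·(k1 + 2k2 + 2k3 + k4) = -3.145885
y(0.8) ≈ -3.1459

-3.1459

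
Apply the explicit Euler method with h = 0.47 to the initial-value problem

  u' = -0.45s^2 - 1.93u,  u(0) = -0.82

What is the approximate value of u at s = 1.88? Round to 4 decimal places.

Euler: u_{n+1} = u_n + h·f(s_n, u_n).
s=0.000000, u=-0.820000: f=1.582600 → u ← -0.820000 + 0.47·1.582600 = -0.076178
s=0.470000, u=-0.076178: f=0.047619 → u ← -0.076178 + 0.47·0.047619 = -0.053797
s=0.940000, u=-0.053797: f=-0.293791 → u ← -0.053797 + 0.47·(-0.293791) = -0.191879
s=1.410000, u=-0.191879: f=-0.524318 → u ← -0.191879 + 0.47·(-0.524318) = -0.438309
u(1.88) ≈ -0.4383

-0.4383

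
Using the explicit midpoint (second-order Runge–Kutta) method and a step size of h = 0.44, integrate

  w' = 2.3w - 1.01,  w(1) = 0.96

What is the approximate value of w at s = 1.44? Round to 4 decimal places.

Midpoint: k1 = f(s_n, w_n); k2 = f(s_n + h/2, w_n + (h/2)·k1); w_{n+1} = w_n + h·k2.
s=1.000000, w=0.960000:
  k1 = f(1.000000, 0.960000) = 1.198000
  k2 = f(1.220000, 1.223560) = 1.804188
  w ← 0.960000 + 0.44·1.804188 = 1.753843
w(1.44) ≈ 1.7538

1.7538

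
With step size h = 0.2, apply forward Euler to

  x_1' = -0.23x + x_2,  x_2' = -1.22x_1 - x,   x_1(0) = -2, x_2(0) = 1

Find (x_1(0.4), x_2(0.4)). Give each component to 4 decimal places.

-1.5116, 1.8872

Euler on (x_1,x_2): x_1_{n+1} = x_1_n + h·x_1', x_2_{n+1} = x_2_n + h·x_2'.
0.000000: (-2.000000, 1.000000); f=(1.000000, 2.440000) → (-1.800000, 1.488000)
0.200000: (-1.800000, 1.488000); f=(1.442000, 1.996000) → (-1.511600, 1.887200)
(x_1(0.4), x_2(0.4)) ≈ (-1.5116, 1.8872)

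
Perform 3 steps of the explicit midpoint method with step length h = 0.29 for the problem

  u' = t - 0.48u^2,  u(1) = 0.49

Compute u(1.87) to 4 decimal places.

1.3622

Midpoint: k1 = f(t_n, u_n); k2 = f(t_n + h/2, u_n + (h/2)·k1); u_{n+1} = u_n + h·k2.
t=1.000000, u=0.490000:
  k1 = f(1.000000, 0.490000) = 0.884752
  k2 = f(1.145000, 0.618289) = 0.961505
  u ← 0.490000 + 0.29·0.961505 = 0.768836
t=1.290000, u=0.768836:
  k1 = f(1.290000, 0.768836) = 1.006267
  k2 = f(1.435000, 0.914745) = 1.033356
  u ← 0.768836 + 0.29·1.033356 = 1.068510
t=1.580000, u=1.068510:
  k1 = f(1.580000, 1.068510) = 1.031978
  k2 = f(1.725000, 1.218146) = 1.012737
  u ← 1.068510 + 0.29·1.012737 = 1.362203
u(1.87) ≈ 1.3622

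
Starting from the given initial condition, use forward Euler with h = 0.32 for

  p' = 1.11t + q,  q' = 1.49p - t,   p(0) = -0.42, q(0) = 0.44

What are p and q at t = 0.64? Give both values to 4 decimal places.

Euler on (p,q): p_{n+1} = p_n + h·p', q_{n+1} = q_n + h·q'.
0.000000: (-0.420000, 0.440000); f=(0.440000, -0.625800) → (-0.279200, 0.239744)
0.320000: (-0.279200, 0.239744); f=(0.594944, -0.736008) → (-0.088818, 0.004221)
(p(0.64), q(0.64)) ≈ (-0.0888, 0.0042)

-0.0888, 0.0042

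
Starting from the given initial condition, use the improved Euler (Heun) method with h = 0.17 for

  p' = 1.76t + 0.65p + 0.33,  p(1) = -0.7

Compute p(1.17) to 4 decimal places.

-0.3813

Heun: k1 = f(t_n, p_n); k2 = f(t_n + h, p_n + h·k1); p_{n+1} = p_n + (h/2)·(k1 + k2).
t=1.000000, p=-0.700000:
  k1 = f(1.000000, -0.700000) = 1.635000
  k2 = f(1.170000, -0.422050) = 2.114867
  p ← -0.700000 + (0.17/2)·(1.635000 + 2.114867) = -0.381261
p(1.17) ≈ -0.3813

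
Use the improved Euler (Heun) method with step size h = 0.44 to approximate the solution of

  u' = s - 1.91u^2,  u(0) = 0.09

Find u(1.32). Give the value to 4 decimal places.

Heun: k1 = f(s_n, u_n); k2 = f(s_n + h, u_n + h·k1); u_{n+1} = u_n + (h/2)·(k1 + k2).
s=0.000000, u=0.090000:
  k1 = f(0.000000, 0.090000) = -0.015471
  k2 = f(0.440000, 0.083193) = 0.426781
  u ← 0.090000 + (0.44/2)·(-0.015471 + 0.426781) = 0.180488
s=0.440000, u=0.180488:
  k1 = f(0.440000, 0.180488) = 0.377780
  k2 = f(0.880000, 0.346711) = 0.650401
  u ← 0.180488 + (0.44/2)·(0.377780 + 0.650401) = 0.406688
s=0.880000, u=0.406688:
  k1 = f(0.880000, 0.406688) = 0.564095
  k2 = f(1.320000, 0.654890) = 0.500838
  u ← 0.406688 + (0.44/2)·(0.564095 + 0.500838) = 0.640973
u(1.32) ≈ 0.6410

0.6410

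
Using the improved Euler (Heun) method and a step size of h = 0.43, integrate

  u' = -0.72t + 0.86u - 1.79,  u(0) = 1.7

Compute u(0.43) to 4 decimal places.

Heun: k1 = f(t_n, u_n); k2 = f(t_n + h, u_n + h·k1); u_{n+1} = u_n + (h/2)·(k1 + k2).
t=0.000000, u=1.700000:
  k1 = f(0.000000, 1.700000) = -0.328000
  k2 = f(0.430000, 1.558960) = -0.758894
  u ← 1.700000 + (0.43/2)·(-0.328000 + (-0.758894)) = 1.466318
u(0.43) ≈ 1.4663

1.4663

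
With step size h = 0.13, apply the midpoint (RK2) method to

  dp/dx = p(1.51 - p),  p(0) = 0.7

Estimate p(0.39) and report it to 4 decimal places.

0.9197

Midpoint: k1 = f(x_n, p_n); k2 = f(x_n + h/2, p_n + (h/2)·k1); p_{n+1} = p_n + h·k2.
x=0.000000, p=0.700000:
  k1 = f(0.000000, 0.700000) = 0.567000
  k2 = f(0.065000, 0.736855) = 0.569696
  p ← 0.700000 + 0.13·0.569696 = 0.774060
x=0.130000, p=0.774060:
  k1 = f(0.130000, 0.774060) = 0.569662
  k2 = f(0.195000, 0.811088) = 0.566879
  p ← 0.774060 + 0.13·0.566879 = 0.847755
x=0.260000, p=0.847755:
  k1 = f(0.260000, 0.847755) = 0.561422
  k2 = f(0.325000, 0.884247) = 0.553320
  p ← 0.847755 + 0.13·0.553320 = 0.919686
p(0.39) ≈ 0.9197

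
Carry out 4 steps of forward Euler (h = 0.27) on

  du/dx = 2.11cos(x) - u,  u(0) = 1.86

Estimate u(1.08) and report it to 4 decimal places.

1.7919

Euler: u_{n+1} = u_n + h·f(x_n, u_n).
x=0.000000, u=1.860000: f=0.250000 → u ← 1.860000 + 0.27·0.250000 = 1.927500
x=0.270000, u=1.927500: f=0.106057 → u ← 1.927500 + 0.27·0.106057 = 1.956135
x=0.540000, u=1.956135: f=-0.146370 → u ← 1.956135 + 0.27·(-0.146370) = 1.916615
x=0.810000, u=1.916615: f=-0.461774 → u ← 1.916615 + 0.27·(-0.461774) = 1.791936
u(1.08) ≈ 1.7919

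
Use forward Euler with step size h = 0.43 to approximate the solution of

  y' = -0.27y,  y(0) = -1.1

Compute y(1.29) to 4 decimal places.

-0.7596

Euler: y_{n+1} = y_n + h·f(t_n, y_n).
t=0.000000, y=-1.100000: f=0.297000 → y ← -1.100000 + 0.43·0.297000 = -0.972290
t=0.430000, y=-0.972290: f=0.262518 → y ← -0.972290 + 0.43·0.262518 = -0.859407
t=0.860000, y=-0.859407: f=0.232040 → y ← -0.859407 + 0.43·0.232040 = -0.759630
y(1.29) ≈ -0.7596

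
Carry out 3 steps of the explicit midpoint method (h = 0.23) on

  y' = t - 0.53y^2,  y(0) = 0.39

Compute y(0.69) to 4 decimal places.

0.5592

Midpoint: k1 = f(t_n, y_n); k2 = f(t_n + h/2, y_n + (h/2)·k1); y_{n+1} = y_n + h·k2.
t=0.000000, y=0.390000:
  k1 = f(0.000000, 0.390000) = -0.080613
  k2 = f(0.115000, 0.380730) = 0.038174
  y ← 0.390000 + 0.23·0.038174 = 0.398780
t=0.230000, y=0.398780:
  k1 = f(0.230000, 0.398780) = 0.145716
  k2 = f(0.345000, 0.415537) = 0.253484
  y ← 0.398780 + 0.23·0.253484 = 0.457081
t=0.460000, y=0.457081:
  k1 = f(0.460000, 0.457081) = 0.349271
  k2 = f(0.575000, 0.497247) = 0.443955
  y ← 0.457081 + 0.23·0.443955 = 0.559191
y(0.69) ≈ 0.5592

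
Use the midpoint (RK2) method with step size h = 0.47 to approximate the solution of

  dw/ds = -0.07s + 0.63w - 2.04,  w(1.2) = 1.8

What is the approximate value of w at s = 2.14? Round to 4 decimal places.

Midpoint: k1 = f(s_n, w_n); k2 = f(s_n + h/2, w_n + (h/2)·k1); w_{n+1} = w_n + h·k2.
s=1.200000, w=1.800000:
  k1 = f(1.200000, 1.800000) = -0.990000
  k2 = f(1.435000, 1.567350) = -1.153020
  w ← 1.800000 + 0.47·(-1.153020) = 1.258081
s=1.670000, w=1.258081:
  k1 = f(1.670000, 1.258081) = -1.364309
  k2 = f(1.905000, 0.937468) = -1.582745
  w ← 1.258081 + 0.47·(-1.582745) = 0.514191
w(2.14) ≈ 0.5142

0.5142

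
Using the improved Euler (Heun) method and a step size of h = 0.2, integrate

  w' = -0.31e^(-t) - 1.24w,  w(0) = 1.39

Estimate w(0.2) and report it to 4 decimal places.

Heun: k1 = f(t_n, w_n); k2 = f(t_n + h, w_n + h·k1); w_{n+1} = w_n + (h/2)·(k1 + k2).
t=0.000000, w=1.390000:
  k1 = f(0.000000, 1.390000) = -2.033600
  k2 = f(0.200000, 0.983280) = -1.473074
  w ← 1.390000 + (0.2/2)·(-2.033600 + (-1.473074)) = 1.039333
w(0.2) ≈ 1.0393

1.0393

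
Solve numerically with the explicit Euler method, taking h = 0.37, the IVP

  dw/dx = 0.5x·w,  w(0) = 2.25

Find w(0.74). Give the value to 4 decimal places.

2.4040

Euler: w_{n+1} = w_n + h·f(x_n, w_n).
x=0.000000, w=2.250000: f=0.000000 → w ← 2.250000 + 0.37·0.000000 = 2.250000
x=0.370000, w=2.250000: f=0.416250 → w ← 2.250000 + 0.37·0.416250 = 2.404012
w(0.74) ≈ 2.4040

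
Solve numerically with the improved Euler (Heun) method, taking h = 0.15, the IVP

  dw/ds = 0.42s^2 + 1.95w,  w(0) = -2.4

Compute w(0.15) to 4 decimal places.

Heun: k1 = f(s_n, w_n); k2 = f(s_n + h, w_n + h·k1); w_{n+1} = w_n + (h/2)·(k1 + k2).
s=0.000000, w=-2.400000:
  k1 = f(0.000000, -2.400000) = -4.680000
  k2 = f(0.150000, -3.102000) = -6.039450
  w ← -2.400000 + (0.15/2)·(-4.680000 + (-6.039450)) = -3.203959
w(0.15) ≈ -3.2040

-3.2040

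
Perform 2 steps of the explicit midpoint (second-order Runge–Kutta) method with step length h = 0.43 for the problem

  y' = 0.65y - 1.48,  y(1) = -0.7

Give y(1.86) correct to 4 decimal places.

-2.8988

Midpoint: k1 = f(x_n, y_n); k2 = f(x_n + h/2, y_n + (h/2)·k1); y_{n+1} = y_n + h·k2.
x=1.000000, y=-0.700000:
  k1 = f(1.000000, -0.700000) = -1.935000
  k2 = f(1.215000, -1.116025) = -2.205416
  y ← -0.700000 + 0.43·(-2.205416) = -1.648329
x=1.430000, y=-1.648329:
  k1 = f(1.430000, -1.648329) = -2.551414
  k2 = f(1.645000, -2.196883) = -2.907974
  y ← -1.648329 + 0.43·(-2.907974) = -2.898758
y(1.86) ≈ -2.8988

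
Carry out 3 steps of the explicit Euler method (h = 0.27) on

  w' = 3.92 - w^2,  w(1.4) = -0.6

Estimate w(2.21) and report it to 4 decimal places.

Euler: w_{n+1} = w_n + h·f(t_n, w_n).
t=1.400000, w=-0.600000: f=3.560000 → w ← -0.600000 + 0.27·3.560000 = 0.361200
t=1.670000, w=0.361200: f=3.789535 → w ← 0.361200 + 0.27·3.789535 = 1.384374
t=1.940000, w=1.384374: f=2.003508 → w ← 1.384374 + 0.27·2.003508 = 1.925321
w(2.21) ≈ 1.9253

1.9253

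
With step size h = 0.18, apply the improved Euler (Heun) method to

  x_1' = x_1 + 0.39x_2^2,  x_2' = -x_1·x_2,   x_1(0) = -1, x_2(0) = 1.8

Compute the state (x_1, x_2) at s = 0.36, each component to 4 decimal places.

Heun on (x_1,x_2): k1 = f(s_n, state_n); k2 = f(s_n + h, state_n + h·k1); state_{n+1} = state_n + (h/2)·(k1 + k2).
0.000000: (-1.000000, 1.800000)
  k1 = (0.263600, 1.800000)
  predictor → (-0.952552, 2.124000)
  k2 = (0.806885, 2.023220)
  → (-0.903656, 2.144090)
0.180000: (-0.903656, 2.144090)
  k1 = (0.889221, 1.937520)
  predictor → (-0.743597, 2.492844)
  k2 = (1.679968, 1.853670)
  → (-0.672429, 2.485297)
(x_1(0.36), x_2(0.36)) ≈ (-0.6724, 2.4853)

-0.6724, 2.4853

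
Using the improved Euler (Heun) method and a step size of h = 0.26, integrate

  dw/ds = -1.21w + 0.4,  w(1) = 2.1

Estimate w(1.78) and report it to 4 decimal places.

Heun: k1 = f(s_n, w_n); k2 = f(s_n + h, w_n + h·k1); w_{n+1} = w_n + (h/2)·(k1 + k2).
s=1.000000, w=2.100000:
  k1 = f(1.000000, 2.100000) = -2.141000
  k2 = f(1.260000, 1.543340) = -1.467441
  w ← 2.100000 + (0.26/2)·(-2.141000 + (-1.467441)) = 1.630903
s=1.260000, w=1.630903:
  k1 = f(1.260000, 1.630903) = -1.573392
  k2 = f(1.520000, 1.221821) = -1.078403
  w ← 1.630903 + (0.26/2)·(-1.573392 + (-1.078403)) = 1.286169
s=1.520000, w=1.286169:
  k1 = f(1.520000, 1.286169) = -1.156265
  k2 = f(1.780000, 0.985540) = -0.792504
  w ← 1.286169 + (0.26/2)·(-1.156265 + (-0.792504)) = 1.032829
w(1.78) ≈ 1.0328

1.0328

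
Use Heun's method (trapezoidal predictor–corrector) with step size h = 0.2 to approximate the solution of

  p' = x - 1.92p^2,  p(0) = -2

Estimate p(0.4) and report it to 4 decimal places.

Heun: k1 = f(x_n, p_n); k2 = f(x_n + h, p_n + h·k1); p_{n+1} = p_n + (h/2)·(k1 + k2).
x=0.000000, p=-2.000000:
  k1 = f(0.000000, -2.000000) = -7.680000
  k2 = f(0.200000, -3.536000) = -23.806328
  p ← -2.000000 + (0.2/2)·(-7.680000 + (-23.806328)) = -5.148633
x=0.200000, p=-5.148633:
  k1 = f(0.200000, -5.148633) = -50.696166
  k2 = f(0.400000, -15.287866) = -448.340193
  p ← -5.148633 + (0.2/2)·(-50.696166 + (-448.340193)) = -55.052269
p(0.4) ≈ -55.0523

-55.0523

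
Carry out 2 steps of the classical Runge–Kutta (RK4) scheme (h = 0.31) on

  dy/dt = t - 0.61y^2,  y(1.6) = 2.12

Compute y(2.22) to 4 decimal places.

1.8799

RK4: k1 = f(t_n, y_n); k2 = f(t_n + h/2, y_n + (h/2)·k1); k3 = f(t_n + h/2, y_n + (h/2)·k2); k4 = f(t_n + h, y_n + h·k3); y_{n+1} = y_n + (h/6)·(k1 + 2k2 + 2k3 + k4).
t=1.600000, y=2.120000:
  k1 = f(1.600000, 2.120000) = -1.141584
  k2 = f(1.755000, 1.943054) = -0.548031
  k3 = f(1.755000, 2.035055) = -0.771284
  k4 = f(1.910000, 1.880902) = -0.248053
  y ← 2.120000 + (0.31/6)·(k1 + 2k2 + 2k3 + k4) = 1.911873
t=1.910000, y=1.911873:
  k1 = f(1.910000, 1.911873) = -0.319707
  k2 = f(2.065000, 1.862318) = -0.050620
  k3 = f(2.065000, 1.904027) = -0.146444
  k4 = f(2.220000, 1.866475) = 0.094925
  y ← 1.911873 + (0.31/6)·(k1 + 2k2 + 2k3 + k4) = 1.879896
y(2.22) ≈ 1.8799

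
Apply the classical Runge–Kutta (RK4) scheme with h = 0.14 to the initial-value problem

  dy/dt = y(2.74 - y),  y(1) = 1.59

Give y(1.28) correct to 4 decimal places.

RK4: k1 = f(t_n, y_n); k2 = f(t_n + h/2, y_n + (h/2)·k1); k3 = f(t_n + h/2, y_n + (h/2)·k2); k4 = f(t_n + h, y_n + h·k3); y_{n+1} = y_n + (h/6)·(k1 + 2k2 + 2k3 + k4).
t=1.000000, y=1.590000:
  k1 = f(1.000000, 1.590000) = 1.828500
  k2 = f(1.070000, 1.717995) = 1.755799
  k3 = f(1.070000, 1.712906) = 1.759316
  k4 = f(1.140000, 1.836304) = 1.659460
  y ← 1.590000 + (0.14/6)·(k1 + 2k2 + 2k3 + k4) = 1.835424
t=1.140000, y=1.835424:
  k1 = f(1.140000, 1.835424) = 1.660280
  k2 = f(1.210000, 1.951644) = 1.538590
  k3 = f(1.210000, 1.943126) = 1.548427
  k4 = f(1.280000, 2.052204) = 1.411497
  y ← 1.835424 + (0.14/6)·(k1 + 2k2 + 2k3 + k4) = 2.051160
y(1.28) ≈ 2.0512

2.0512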